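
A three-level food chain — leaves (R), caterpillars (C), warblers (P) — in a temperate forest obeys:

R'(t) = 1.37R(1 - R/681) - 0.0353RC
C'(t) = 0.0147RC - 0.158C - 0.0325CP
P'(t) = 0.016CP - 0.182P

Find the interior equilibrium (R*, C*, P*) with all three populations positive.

R* ≈ 481, C* ≈ 11.4, P* ≈ 213

From dP/dt = 0: 0.016C* = 0.182, so C* = 11.4.
From dR/dt = 0: 1.37(1 - R*/681) = 0.0353·11.4, giving R* = 681·(1 - 0.293) = 481.
From dC/dt = 0: 0.0147·481 - 0.158 = 0.0325P*, so P* = 6.92/0.0325 = 213.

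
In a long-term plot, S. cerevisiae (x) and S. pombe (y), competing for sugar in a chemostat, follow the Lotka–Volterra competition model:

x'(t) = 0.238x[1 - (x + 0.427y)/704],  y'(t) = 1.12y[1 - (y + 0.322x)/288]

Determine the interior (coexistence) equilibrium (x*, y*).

x* ≈ 674, y* ≈ 71.1

Setting both brackets to zero gives the nullclines x + 0.427y = 704 and 0.322x + y = 288.
Substituting y = 288 - 0.322x into the first: x(1 - 0.427·0.322) = 704 - 0.427·288.
So x* = 581/0.863 = 674, and then y* = 288 - 0.322·674 = 71.1.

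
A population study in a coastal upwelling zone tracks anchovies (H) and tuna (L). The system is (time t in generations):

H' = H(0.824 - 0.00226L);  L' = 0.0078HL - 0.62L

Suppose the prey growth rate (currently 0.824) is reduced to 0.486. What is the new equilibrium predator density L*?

L* ≈ 215

At the interior fixed point, setting dH/dt = 0 with H > 0 fixes L* = (prey growth rate)/(HL coefficient) — independent of the other coefficients.
With the change, L* = 0.486/0.00226 = 215; it falls from 365.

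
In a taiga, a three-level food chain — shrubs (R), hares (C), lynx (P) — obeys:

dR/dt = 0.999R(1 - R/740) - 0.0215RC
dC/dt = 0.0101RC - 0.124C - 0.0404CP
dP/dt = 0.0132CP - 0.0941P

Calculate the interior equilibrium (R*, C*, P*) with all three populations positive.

From dP/dt = 0: 0.0132C* = 0.0941, so C* = 7.13.
From dR/dt = 0: 0.999(1 - R*/740) = 0.0215·7.13, giving R* = 740·(1 - 0.153) = 626.
From dC/dt = 0: 0.0101·626 - 0.124 = 0.0404P*, so P* = 6.2/0.0404 = 154.

R* ≈ 626, C* ≈ 7.13, P* ≈ 154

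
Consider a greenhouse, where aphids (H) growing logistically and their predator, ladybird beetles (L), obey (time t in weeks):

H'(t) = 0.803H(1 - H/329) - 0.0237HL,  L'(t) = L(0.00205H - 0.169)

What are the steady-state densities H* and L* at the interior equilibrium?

From dL/dt = 0 with L > 0: 0.00205H* = 0.169, so H* = 82.4.
Substitute into dH/dt = 0: 0.803(1 - 82.4/329) = 0.0237L*.
The bracket is 0.749, giving L* = 0.602/0.0237 = 25.4.

H* ≈ 82.4, L* ≈ 25.4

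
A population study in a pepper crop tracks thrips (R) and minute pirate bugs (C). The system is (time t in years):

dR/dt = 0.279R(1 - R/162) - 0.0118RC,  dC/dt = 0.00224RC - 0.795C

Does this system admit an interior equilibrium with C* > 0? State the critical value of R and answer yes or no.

The predator equation gives dC/dt > 0 only when R > 0.795/0.00224 = 355.
Without the predator, R → K = 162. Since 162 < 355, the predator cannot invade.

Threshold R = 355; K < 355, so no, the predator goes extinct.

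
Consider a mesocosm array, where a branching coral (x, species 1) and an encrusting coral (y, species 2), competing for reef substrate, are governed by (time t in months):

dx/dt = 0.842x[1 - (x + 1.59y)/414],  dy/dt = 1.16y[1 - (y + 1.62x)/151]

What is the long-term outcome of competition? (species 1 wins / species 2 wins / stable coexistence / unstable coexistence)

species 1 excludes species 2

Compare the nullcline intercepts: K1/α12 = 414/1.59 = 260 > K2 = 151; K2/α21 = 151/1.62 = 93.2 < K1 = 414.
Since the inequalities point opposite ways, species 1 can invade but species 2 cannot.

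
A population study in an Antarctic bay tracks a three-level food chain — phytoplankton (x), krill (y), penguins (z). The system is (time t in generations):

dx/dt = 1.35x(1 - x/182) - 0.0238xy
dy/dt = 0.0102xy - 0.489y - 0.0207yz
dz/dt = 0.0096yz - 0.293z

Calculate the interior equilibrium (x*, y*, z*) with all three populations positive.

From dz/dt = 0: 0.0096y* = 0.293, so y* = 30.5.
From dx/dt = 0: 1.35(1 - x*/182) = 0.0238·30.5, giving x* = 182·(1 - 0.538) = 84.1.
From dy/dt = 0: 0.0102·84.1 - 0.489 = 0.0207z*, so z* = 0.369/0.0207 = 17.8.

x* ≈ 84.1, y* ≈ 30.5, z* ≈ 17.8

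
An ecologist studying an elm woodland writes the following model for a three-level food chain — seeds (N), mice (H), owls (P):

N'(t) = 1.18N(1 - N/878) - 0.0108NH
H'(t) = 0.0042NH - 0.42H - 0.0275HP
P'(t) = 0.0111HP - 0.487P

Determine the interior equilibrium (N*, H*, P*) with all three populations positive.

N* ≈ 525, H* ≈ 43.9, P* ≈ 65

From dP/dt = 0: 0.0111H* = 0.487, so H* = 43.9.
From dN/dt = 0: 1.18(1 - N*/878) = 0.0108·43.9, giving N* = 878·(1 - 0.402) = 525.
From dH/dt = 0: 0.0042·525 - 0.42 = 0.0275P*, so P* = 1.79/0.0275 = 65.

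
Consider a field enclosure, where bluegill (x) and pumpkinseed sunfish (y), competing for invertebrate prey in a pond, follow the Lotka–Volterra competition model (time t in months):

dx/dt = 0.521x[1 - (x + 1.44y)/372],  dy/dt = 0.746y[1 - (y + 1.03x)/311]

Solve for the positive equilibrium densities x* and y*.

x* ≈ 157, y* ≈ 149

Setting both brackets to zero gives the nullclines x + 1.44y = 372 and 1.03x + y = 311.
Substituting y = 311 - 1.03x into the first: x(1 - 1.44·1.03) = 372 - 1.44·311.
So x* = -75.8/-0.483 = 157, and then y* = 311 - 1.03·157 = 149.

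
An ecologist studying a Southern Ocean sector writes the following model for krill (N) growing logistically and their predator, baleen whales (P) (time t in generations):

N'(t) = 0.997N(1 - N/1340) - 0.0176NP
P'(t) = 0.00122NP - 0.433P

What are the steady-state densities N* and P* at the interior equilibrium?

From dP/dt = 0 with P > 0: 0.00122N* = 0.433, so N* = 355.
Substitute into dN/dt = 0: 0.997(1 - 355/1340) = 0.0176P*.
The bracket is 0.735, giving P* = 0.733/0.0176 = 41.6.

N* ≈ 355, P* ≈ 41.6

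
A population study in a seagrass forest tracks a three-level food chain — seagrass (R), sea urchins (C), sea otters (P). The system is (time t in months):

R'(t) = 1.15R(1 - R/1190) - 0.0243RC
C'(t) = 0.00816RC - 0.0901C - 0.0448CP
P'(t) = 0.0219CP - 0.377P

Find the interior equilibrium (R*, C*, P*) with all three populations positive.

R* ≈ 757, C* ≈ 17.2, P* ≈ 136

From dP/dt = 0: 0.0219C* = 0.377, so C* = 17.2.
From dR/dt = 0: 1.15(1 - R*/1190) = 0.0243·17.2, giving R* = 1190·(1 - 0.364) = 757.
From dC/dt = 0: 0.00816·757 - 0.0901 = 0.0448P*, so P* = 6.09/0.0448 = 136.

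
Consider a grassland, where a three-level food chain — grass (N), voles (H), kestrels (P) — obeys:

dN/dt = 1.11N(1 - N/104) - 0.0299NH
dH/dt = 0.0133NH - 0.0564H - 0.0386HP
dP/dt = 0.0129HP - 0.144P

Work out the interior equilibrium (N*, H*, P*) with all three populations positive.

N* ≈ 72.7, H* ≈ 11.2, P* ≈ 23.6

From dP/dt = 0: 0.0129H* = 0.144, so H* = 11.2.
From dN/dt = 0: 1.11(1 - N*/104) = 0.0299·11.2, giving N* = 104·(1 - 0.301) = 72.7.
From dH/dt = 0: 0.0133·72.7 - 0.0564 = 0.0386P*, so P* = 0.911/0.0386 = 23.6.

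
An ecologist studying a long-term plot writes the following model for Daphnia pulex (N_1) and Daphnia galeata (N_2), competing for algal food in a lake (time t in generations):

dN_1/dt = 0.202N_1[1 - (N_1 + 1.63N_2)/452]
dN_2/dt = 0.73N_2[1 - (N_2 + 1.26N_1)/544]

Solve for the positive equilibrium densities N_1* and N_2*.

N_1* ≈ 413, N_2* ≈ 24.2

Setting both brackets to zero gives the nullclines N_1 + 1.63N_2 = 452 and 1.26N_1 + N_2 = 544.
Substituting N_2 = 544 - 1.26N_1 into the first: N_1(1 - 1.63·1.26) = 452 - 1.63·544.
So N_1* = -435/-1.05 = 413, and then N_2* = 544 - 1.26·413 = 24.2.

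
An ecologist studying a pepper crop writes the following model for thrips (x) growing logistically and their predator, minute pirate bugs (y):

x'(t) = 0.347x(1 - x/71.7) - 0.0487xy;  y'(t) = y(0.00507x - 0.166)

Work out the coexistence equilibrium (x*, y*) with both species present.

From dy/dt = 0 with y > 0: 0.00507x* = 0.166, so x* = 32.7.
Substitute into dx/dt = 0: 0.347(1 - 32.7/71.7) = 0.0487y*.
The bracket is 0.543, giving y* = 0.189/0.0487 = 3.87.

x* ≈ 32.7, y* ≈ 3.87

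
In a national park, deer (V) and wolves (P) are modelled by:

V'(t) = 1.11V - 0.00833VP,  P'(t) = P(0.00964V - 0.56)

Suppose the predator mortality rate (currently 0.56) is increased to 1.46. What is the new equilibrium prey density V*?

V* ≈ 151

At the interior fixed point, setting dP/dt = 0 with P > 0 fixes V* = (predator death rate)/(VP coefficient) — independent of the other coefficients.
With the change, V* = 1.46/0.00964 = 151; it rises from 58.1.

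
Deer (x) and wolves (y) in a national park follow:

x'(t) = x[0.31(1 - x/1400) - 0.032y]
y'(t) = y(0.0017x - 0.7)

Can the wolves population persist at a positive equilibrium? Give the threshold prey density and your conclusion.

The predator equation gives dy/dt > 0 only when x > 0.7/0.0017 = 412.
Without the predator, x → K = 1400. Since 1400 > 412, the predator can invade and persist.

Threshold x = 412; K > 412, so yes, the predator persists.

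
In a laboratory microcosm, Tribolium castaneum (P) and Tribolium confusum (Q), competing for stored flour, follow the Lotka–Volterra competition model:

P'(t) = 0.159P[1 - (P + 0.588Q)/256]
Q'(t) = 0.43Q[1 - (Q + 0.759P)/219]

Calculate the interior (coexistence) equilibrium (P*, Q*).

P* ≈ 230, Q* ≈ 44.6

Setting both brackets to zero gives the nullclines P + 0.588Q = 256 and 0.759P + Q = 219.
Substituting Q = 219 - 0.759P into the first: P(1 - 0.588·0.759) = 256 - 0.588·219.
So P* = 127/0.554 = 230, and then Q* = 219 - 0.759·230 = 44.6.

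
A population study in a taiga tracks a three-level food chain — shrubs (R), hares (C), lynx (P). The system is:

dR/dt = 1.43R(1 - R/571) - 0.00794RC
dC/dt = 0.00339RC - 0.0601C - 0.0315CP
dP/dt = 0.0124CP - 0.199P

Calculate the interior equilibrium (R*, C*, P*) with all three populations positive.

R* ≈ 520, C* ≈ 16, P* ≈ 54.1

From dP/dt = 0: 0.0124C* = 0.199, so C* = 16.
From dR/dt = 0: 1.43(1 - R*/571) = 0.00794·16, giving R* = 571·(1 - 0.0891) = 520.
From dC/dt = 0: 0.00339·520 - 0.0601 = 0.0315P*, so P* = 1.7/0.0315 = 54.1.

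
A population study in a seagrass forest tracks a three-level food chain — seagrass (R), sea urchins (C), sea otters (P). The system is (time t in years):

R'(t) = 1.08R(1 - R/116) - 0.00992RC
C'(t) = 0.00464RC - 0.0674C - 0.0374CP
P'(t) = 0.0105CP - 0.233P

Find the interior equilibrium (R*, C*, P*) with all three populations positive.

R* ≈ 92.4, C* ≈ 22.2, P* ≈ 9.66

From dP/dt = 0: 0.0105C* = 0.233, so C* = 22.2.
From dR/dt = 0: 1.08(1 - R*/116) = 0.00992·22.2, giving R* = 116·(1 - 0.204) = 92.4.
From dC/dt = 0: 0.00464·92.4 - 0.0674 = 0.0374P*, so P* = 0.361/0.0374 = 9.66.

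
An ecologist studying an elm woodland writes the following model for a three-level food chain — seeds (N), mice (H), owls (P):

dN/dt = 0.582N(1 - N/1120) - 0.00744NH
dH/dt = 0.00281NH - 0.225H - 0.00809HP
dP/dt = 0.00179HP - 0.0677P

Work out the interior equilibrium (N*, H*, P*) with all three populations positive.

From dP/dt = 0: 0.00179H* = 0.0677, so H* = 37.8.
From dN/dt = 0: 0.582(1 - N*/1120) = 0.00744·37.8, giving N* = 1120·(1 - 0.483) = 578.
From dH/dt = 0: 0.00281·578 - 0.225 = 0.00809P*, so P* = 1.4/0.00809 = 173.

N* ≈ 578, H* ≈ 37.8, P* ≈ 173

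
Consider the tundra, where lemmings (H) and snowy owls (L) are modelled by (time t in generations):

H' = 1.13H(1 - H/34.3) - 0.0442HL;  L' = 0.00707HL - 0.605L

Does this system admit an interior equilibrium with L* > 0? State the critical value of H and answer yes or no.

The predator equation gives dL/dt > 0 only when H > 0.605/0.00707 = 85.6.
Without the predator, H → K = 34.3. Since 34.3 < 85.6, the predator cannot invade.

Threshold H = 85.6; K < 85.6, so no, the predator goes extinct.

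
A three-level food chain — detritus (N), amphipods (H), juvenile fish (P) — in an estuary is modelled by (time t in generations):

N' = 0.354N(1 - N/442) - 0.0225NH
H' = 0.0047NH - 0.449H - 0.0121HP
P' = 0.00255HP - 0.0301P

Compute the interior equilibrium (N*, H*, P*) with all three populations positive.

N* ≈ 110, H* ≈ 11.8, P* ≈ 5.77

From dP/dt = 0: 0.00255H* = 0.0301, so H* = 11.8.
From dN/dt = 0: 0.354(1 - N*/442) = 0.0225·11.8, giving N* = 442·(1 - 0.75) = 110.
From dH/dt = 0: 0.0047·110 - 0.449 = 0.0121P*, so P* = 0.0698/0.0121 = 5.77.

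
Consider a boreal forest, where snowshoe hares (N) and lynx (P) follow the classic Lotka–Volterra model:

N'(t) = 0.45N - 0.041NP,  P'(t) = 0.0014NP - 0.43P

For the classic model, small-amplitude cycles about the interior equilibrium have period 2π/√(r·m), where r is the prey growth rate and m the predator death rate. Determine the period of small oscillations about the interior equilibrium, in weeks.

Here r = 0.45 and m = 0.43, so r·m = 0.194.
ω = √0.194 = 0.44 per week, hence T = 2π/ω ≈ 14.3 weeks.

T ≈ 14.3 weeks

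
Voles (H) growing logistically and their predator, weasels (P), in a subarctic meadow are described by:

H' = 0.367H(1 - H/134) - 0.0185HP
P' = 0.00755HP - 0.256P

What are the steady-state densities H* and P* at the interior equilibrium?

From dP/dt = 0 with P > 0: 0.00755H* = 0.256, so H* = 33.9.
Substitute into dH/dt = 0: 0.367(1 - 33.9/134) = 0.0185P*.
The bracket is 0.747, giving P* = 0.274/0.0185 = 14.8.

H* ≈ 33.9, P* ≈ 14.8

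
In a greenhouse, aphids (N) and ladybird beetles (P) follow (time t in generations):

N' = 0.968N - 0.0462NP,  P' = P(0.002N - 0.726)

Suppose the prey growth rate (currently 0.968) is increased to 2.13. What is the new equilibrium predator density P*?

P* ≈ 46.1

At the interior fixed point, setting dN/dt = 0 with N > 0 fixes P* = (prey growth rate)/(NP coefficient) — independent of the other coefficients.
With the change, P* = 2.13/0.0462 = 46.1; it rises from 21.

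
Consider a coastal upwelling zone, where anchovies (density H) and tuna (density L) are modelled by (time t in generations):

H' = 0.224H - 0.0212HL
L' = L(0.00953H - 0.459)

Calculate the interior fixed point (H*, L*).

Set dL/dt = 0 with L > 0: 0.00953H - 0.459 = 0, so H* = 0.459/0.00953 = 48.2.
Set dH/dt = 0 with H > 0: 0.224 - 0.0212L = 0, so L* = 0.224/0.0212 = 10.6.

H* ≈ 48.2, L* ≈ 10.6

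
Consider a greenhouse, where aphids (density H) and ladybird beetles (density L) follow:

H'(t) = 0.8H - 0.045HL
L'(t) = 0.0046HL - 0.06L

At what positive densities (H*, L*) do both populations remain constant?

H* ≈ 13, L* ≈ 17.8

Set dL/dt = 0 with L > 0: 0.0046H - 0.06 = 0, so H* = 0.06/0.0046 = 13.
Set dH/dt = 0 with H > 0: 0.8 - 0.045L = 0, so L* = 0.8/0.045 = 17.8.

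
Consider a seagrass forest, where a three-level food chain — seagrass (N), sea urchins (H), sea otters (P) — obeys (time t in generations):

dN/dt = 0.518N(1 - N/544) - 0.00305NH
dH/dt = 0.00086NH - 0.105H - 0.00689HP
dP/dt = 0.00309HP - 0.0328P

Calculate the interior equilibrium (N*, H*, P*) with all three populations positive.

N* ≈ 510, H* ≈ 10.6, P* ≈ 48.4

From dP/dt = 0: 0.00309H* = 0.0328, so H* = 10.6.
From dN/dt = 0: 0.518(1 - N*/544) = 0.00305·10.6, giving N* = 544·(1 - 0.0625) = 510.
From dH/dt = 0: 0.00086·510 - 0.105 = 0.00689P*, so P* = 0.334/0.00689 = 48.4.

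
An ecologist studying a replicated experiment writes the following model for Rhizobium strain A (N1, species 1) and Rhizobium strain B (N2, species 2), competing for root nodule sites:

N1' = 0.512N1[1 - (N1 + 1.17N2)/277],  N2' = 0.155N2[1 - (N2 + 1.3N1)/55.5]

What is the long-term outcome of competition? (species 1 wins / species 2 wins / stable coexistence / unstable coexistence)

Compare the nullcline intercepts: K1/α12 = 277/1.17 = 237 > K2 = 55.5; K2/α21 = 55.5/1.3 = 42.7 < K1 = 277.
Since the inequalities point opposite ways, species 1 can invade but species 2 cannot.

species 1 excludes species 2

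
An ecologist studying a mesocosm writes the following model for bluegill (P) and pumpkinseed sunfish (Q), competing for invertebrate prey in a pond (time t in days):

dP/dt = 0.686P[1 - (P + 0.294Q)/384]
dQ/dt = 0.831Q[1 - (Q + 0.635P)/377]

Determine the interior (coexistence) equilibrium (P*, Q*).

Setting both brackets to zero gives the nullclines P + 0.294Q = 384 and 0.635P + Q = 377.
Substituting Q = 377 - 0.635P into the first: P(1 - 0.294·0.635) = 384 - 0.294·377.
So P* = 273/0.813 = 336, and then Q* = 377 - 0.635·336 = 164.

P* ≈ 336, Q* ≈ 164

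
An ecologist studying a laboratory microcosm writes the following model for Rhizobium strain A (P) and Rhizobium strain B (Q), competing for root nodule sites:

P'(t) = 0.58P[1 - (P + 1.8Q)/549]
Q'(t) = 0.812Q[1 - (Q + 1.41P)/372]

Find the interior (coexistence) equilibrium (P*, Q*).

P* ≈ 78.4, Q* ≈ 261

Setting both brackets to zero gives the nullclines P + 1.8Q = 549 and 1.41P + Q = 372.
Substituting Q = 372 - 1.41P into the first: P(1 - 1.8·1.41) = 549 - 1.8·372.
So P* = -121/-1.54 = 78.4, and then Q* = 372 - 1.41·78.4 = 261.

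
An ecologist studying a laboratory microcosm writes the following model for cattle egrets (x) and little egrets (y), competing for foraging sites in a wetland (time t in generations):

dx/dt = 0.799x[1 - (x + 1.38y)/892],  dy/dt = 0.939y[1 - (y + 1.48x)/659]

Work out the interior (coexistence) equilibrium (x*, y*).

Setting both brackets to zero gives the nullclines x + 1.38y = 892 and 1.48x + y = 659.
Substituting y = 659 - 1.48x into the first: x(1 - 1.38·1.48) = 892 - 1.38·659.
So x* = -17.4/-1.04 = 16.7, and then y* = 659 - 1.48·16.7 = 634.

x* ≈ 16.7, y* ≈ 634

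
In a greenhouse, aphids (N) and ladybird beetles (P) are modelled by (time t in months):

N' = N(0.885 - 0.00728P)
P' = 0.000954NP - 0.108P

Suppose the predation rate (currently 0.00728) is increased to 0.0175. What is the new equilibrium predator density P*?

P* ≈ 50.6

At the interior fixed point, setting dN/dt = 0 with N > 0 fixes P* = (prey growth rate)/(NP coefficient) — independent of the other coefficients.
With the change, P* = 0.885/0.0175 = 50.6; it falls from 122.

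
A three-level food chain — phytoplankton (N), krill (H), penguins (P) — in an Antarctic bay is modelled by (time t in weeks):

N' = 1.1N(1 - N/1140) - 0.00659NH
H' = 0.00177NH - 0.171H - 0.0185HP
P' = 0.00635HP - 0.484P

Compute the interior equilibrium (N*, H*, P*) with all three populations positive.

N* ≈ 619, H* ≈ 76.2, P* ≈ 50

From dP/dt = 0: 0.00635H* = 0.484, so H* = 76.2.
From dN/dt = 0: 1.1(1 - N*/1140) = 0.00659·76.2, giving N* = 1140·(1 - 0.457) = 619.
From dH/dt = 0: 0.00177·619 - 0.171 = 0.0185P*, so P* = 0.925/0.0185 = 50.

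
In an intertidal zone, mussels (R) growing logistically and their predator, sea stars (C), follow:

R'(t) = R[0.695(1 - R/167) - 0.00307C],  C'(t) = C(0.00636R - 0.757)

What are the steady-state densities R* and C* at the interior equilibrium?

R* ≈ 119, C* ≈ 65

From dC/dt = 0 with C > 0: 0.00636R* = 0.757, so R* = 119.
Substitute into dR/dt = 0: 0.695(1 - 119/167) = 0.00307C*.
The bracket is 0.287, giving C* = 0.2/0.00307 = 65.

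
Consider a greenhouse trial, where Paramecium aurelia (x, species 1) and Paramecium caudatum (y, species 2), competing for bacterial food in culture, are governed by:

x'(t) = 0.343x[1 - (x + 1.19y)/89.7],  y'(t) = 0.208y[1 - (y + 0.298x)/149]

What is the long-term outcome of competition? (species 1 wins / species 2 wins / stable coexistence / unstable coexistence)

species 2 excludes species 1

Compare the nullcline intercepts: K1/α12 = 89.7/1.19 = 75.4 < K2 = 149; K2/α21 = 149/0.298 = 500 > K1 = 89.7.
Since the inequalities point opposite ways, species 2 can invade but species 1 cannot.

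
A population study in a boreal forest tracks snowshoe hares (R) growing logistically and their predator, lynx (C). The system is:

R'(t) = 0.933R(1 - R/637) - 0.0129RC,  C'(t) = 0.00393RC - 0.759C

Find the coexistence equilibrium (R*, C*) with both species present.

R* ≈ 193, C* ≈ 50.4

From dC/dt = 0 with C > 0: 0.00393R* = 0.759, so R* = 193.
Substitute into dR/dt = 0: 0.933(1 - 193/637) = 0.0129C*.
The bracket is 0.697, giving C* = 0.65/0.0129 = 50.4.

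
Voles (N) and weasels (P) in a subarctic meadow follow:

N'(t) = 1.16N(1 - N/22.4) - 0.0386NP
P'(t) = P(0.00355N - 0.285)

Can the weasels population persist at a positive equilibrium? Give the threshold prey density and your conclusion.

Threshold N = 80.3; K < 80.3, so no, the predator goes extinct.

The predator equation gives dP/dt > 0 only when N > 0.285/0.00355 = 80.3.
Without the predator, N → K = 22.4. Since 22.4 < 80.3, the predator cannot invade.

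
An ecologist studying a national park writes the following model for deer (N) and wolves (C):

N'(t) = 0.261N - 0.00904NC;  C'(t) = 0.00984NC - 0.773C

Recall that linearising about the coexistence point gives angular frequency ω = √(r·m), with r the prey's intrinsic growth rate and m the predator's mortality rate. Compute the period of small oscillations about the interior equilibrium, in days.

Here r = 0.261 and m = 0.773, so r·m = 0.202.
ω = √0.202 = 0.449 per day, hence T = 2π/ω ≈ 14 days.

T ≈ 14 days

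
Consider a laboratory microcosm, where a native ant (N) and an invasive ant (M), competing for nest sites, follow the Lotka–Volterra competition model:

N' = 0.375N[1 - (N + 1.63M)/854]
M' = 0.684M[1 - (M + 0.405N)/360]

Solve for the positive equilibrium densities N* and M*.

Setting both brackets to zero gives the nullclines N + 1.63M = 854 and 0.405N + M = 360.
Substituting M = 360 - 0.405N into the first: N(1 - 1.63·0.405) = 854 - 1.63·360.
So N* = 267/0.34 = 786, and then M* = 360 - 0.405·786 = 41.6.

N* ≈ 786, M* ≈ 41.6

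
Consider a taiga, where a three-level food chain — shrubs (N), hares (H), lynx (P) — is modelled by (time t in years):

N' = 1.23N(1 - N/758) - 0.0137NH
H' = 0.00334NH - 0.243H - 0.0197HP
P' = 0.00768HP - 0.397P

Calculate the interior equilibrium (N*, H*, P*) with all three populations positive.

N* ≈ 322, H* ≈ 51.7, P* ≈ 42.2

From dP/dt = 0: 0.00768H* = 0.397, so H* = 51.7.
From dN/dt = 0: 1.23(1 - N*/758) = 0.0137·51.7, giving N* = 758·(1 - 0.576) = 322.
From dH/dt = 0: 0.00334·322 - 0.243 = 0.0197P*, so P* = 0.831/0.0197 = 42.2.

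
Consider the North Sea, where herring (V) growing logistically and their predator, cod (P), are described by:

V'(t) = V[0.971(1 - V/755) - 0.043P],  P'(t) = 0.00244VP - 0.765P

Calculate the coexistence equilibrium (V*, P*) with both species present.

V* ≈ 314, P* ≈ 13.2

From dP/dt = 0 with P > 0: 0.00244V* = 0.765, so V* = 314.
Substitute into dV/dt = 0: 0.971(1 - 314/755) = 0.043P*.
The bracket is 0.585, giving P* = 0.568/0.043 = 13.2.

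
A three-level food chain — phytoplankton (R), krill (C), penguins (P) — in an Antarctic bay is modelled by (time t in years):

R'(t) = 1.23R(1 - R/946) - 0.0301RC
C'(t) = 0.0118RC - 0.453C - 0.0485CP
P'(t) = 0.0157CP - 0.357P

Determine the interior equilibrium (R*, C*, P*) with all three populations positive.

From dP/dt = 0: 0.0157C* = 0.357, so C* = 22.7.
From dR/dt = 0: 1.23(1 - R*/946) = 0.0301·22.7, giving R* = 946·(1 - 0.556) = 420.
From dC/dt = 0: 0.0118·420 - 0.453 = 0.0485P*, so P* = 4.5/0.0485 = 92.7.

R* ≈ 420, C* ≈ 22.7, P* ≈ 92.7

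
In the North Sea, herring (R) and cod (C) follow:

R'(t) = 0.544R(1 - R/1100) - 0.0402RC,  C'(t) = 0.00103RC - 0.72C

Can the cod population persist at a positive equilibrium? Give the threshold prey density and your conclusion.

Threshold R = 699; K > 699, so yes, the predator persists.

The predator equation gives dC/dt > 0 only when R > 0.72/0.00103 = 699.
Without the predator, R → K = 1100. Since 1100 > 699, the predator can invade and persist.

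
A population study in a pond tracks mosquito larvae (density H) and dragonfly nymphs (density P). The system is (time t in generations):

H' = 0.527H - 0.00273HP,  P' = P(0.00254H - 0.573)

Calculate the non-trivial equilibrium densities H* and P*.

Set dP/dt = 0 with P > 0: 0.00254H - 0.573 = 0, so H* = 0.573/0.00254 = 226.
Set dH/dt = 0 with H > 0: 0.527 - 0.00273P = 0, so P* = 0.527/0.00273 = 193.

H* ≈ 226, P* ≈ 193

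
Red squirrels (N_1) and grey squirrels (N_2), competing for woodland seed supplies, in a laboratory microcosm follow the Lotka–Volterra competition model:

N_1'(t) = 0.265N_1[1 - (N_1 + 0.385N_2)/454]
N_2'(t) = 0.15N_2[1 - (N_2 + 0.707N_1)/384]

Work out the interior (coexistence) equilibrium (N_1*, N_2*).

Setting both brackets to zero gives the nullclines N_1 + 0.385N_2 = 454 and 0.707N_1 + N_2 = 384.
Substituting N_2 = 384 - 0.707N_1 into the first: N_1(1 - 0.385·0.707) = 454 - 0.385·384.
So N_1* = 306/0.728 = 421, and then N_2* = 384 - 0.707·421 = 86.6.

N_1* ≈ 421, N_2* ≈ 86.6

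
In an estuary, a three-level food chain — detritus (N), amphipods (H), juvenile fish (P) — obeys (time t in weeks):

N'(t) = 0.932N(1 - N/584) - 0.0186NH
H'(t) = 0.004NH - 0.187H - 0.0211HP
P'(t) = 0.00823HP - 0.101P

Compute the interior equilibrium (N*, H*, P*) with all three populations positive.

From dP/dt = 0: 0.00823H* = 0.101, so H* = 12.3.
From dN/dt = 0: 0.932(1 - N*/584) = 0.0186·12.3, giving N* = 584·(1 - 0.245) = 441.
From dH/dt = 0: 0.004·441 - 0.187 = 0.0211P*, so P* = 1.58/0.0211 = 74.7.

N* ≈ 441, H* ≈ 12.3, P* ≈ 74.7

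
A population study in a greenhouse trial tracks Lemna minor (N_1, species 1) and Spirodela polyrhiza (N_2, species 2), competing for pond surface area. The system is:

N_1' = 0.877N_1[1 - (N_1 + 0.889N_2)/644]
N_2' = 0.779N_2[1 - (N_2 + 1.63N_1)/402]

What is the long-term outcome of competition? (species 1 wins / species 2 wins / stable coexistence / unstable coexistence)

Compare the nullcline intercepts: K1/α12 = 644/0.889 = 724 > K2 = 402; K2/α21 = 402/1.63 = 247 < K1 = 644.
Since the inequalities point opposite ways, species 1 can invade but species 2 cannot.

species 1 excludes species 2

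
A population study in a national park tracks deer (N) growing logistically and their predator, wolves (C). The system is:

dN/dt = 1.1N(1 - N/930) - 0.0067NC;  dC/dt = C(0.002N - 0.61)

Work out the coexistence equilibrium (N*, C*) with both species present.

N* ≈ 305, C* ≈ 110

From dC/dt = 0 with C > 0: 0.002N* = 0.61, so N* = 305.
Substitute into dN/dt = 0: 1.1(1 - 305/930) = 0.0067C*.
The bracket is 0.672, giving C* = 0.739/0.0067 = 110.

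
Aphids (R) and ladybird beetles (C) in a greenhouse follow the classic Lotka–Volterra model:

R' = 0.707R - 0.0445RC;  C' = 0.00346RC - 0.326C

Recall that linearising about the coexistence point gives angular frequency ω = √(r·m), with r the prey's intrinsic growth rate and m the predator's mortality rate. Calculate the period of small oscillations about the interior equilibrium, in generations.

Here r = 0.707 and m = 0.326, so r·m = 0.23.
ω = √0.23 = 0.48 per generation, hence T = 2π/ω ≈ 13.1 generations.

T ≈ 13.1 generations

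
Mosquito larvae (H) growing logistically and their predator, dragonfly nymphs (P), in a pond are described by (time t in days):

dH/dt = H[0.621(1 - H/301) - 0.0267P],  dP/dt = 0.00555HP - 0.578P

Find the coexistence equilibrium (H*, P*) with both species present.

H* ≈ 104, P* ≈ 15.2

From dP/dt = 0 with P > 0: 0.00555H* = 0.578, so H* = 104.
Substitute into dH/dt = 0: 0.621(1 - 104/301) = 0.0267P*.
The bracket is 0.654, giving P* = 0.406/0.0267 = 15.2.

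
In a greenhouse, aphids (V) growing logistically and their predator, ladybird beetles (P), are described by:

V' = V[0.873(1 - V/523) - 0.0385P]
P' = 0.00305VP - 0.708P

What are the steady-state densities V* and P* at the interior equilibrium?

From dP/dt = 0 with P > 0: 0.00305V* = 0.708, so V* = 232.
Substitute into dV/dt = 0: 0.873(1 - 232/523) = 0.0385P*.
The bracket is 0.556, giving P* = 0.486/0.0385 = 12.6.

V* ≈ 232, P* ≈ 12.6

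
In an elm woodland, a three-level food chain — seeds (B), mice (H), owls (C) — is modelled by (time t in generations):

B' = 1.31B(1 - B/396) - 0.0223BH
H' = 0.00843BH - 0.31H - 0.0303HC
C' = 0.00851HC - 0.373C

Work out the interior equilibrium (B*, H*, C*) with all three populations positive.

B* ≈ 101, H* ≈ 43.8, C* ≈ 17.7

From dC/dt = 0: 0.00851H* = 0.373, so H* = 43.8.
From dB/dt = 0: 1.31(1 - B*/396) = 0.0223·43.8, giving B* = 396·(1 - 0.746) = 101.
From dH/dt = 0: 0.00843·101 - 0.31 = 0.0303C*, so C* = 0.537/0.0303 = 17.7.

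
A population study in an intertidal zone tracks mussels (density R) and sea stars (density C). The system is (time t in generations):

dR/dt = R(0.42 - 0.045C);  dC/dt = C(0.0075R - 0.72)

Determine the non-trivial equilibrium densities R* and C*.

R* ≈ 96, C* ≈ 9.33

Set dC/dt = 0 with C > 0: 0.0075R - 0.72 = 0, so R* = 0.72/0.0075 = 96.
Set dR/dt = 0 with R > 0: 0.42 - 0.045C = 0, so C* = 0.42/0.045 = 9.33.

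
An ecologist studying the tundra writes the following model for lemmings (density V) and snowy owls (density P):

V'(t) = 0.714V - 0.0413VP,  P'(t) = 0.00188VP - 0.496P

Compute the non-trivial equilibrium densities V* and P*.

V* ≈ 264, P* ≈ 17.3

Set dP/dt = 0 with P > 0: 0.00188V - 0.496 = 0, so V* = 0.496/0.00188 = 264.
Set dV/dt = 0 with V > 0: 0.714 - 0.0413P = 0, so P* = 0.714/0.0413 = 17.3.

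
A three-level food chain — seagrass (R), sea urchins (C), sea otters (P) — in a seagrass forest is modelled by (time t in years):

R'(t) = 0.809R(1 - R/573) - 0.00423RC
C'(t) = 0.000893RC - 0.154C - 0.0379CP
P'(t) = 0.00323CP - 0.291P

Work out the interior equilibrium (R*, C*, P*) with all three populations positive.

From dP/dt = 0: 0.00323C* = 0.291, so C* = 90.1.
From dR/dt = 0: 0.809(1 - R*/573) = 0.00423·90.1, giving R* = 573·(1 - 0.471) = 303.
From dC/dt = 0: 0.000893·303 - 0.154 = 0.0379P*, so P* = 0.117/0.0379 = 3.08.

R* ≈ 303, C* ≈ 90.1, P* ≈ 3.08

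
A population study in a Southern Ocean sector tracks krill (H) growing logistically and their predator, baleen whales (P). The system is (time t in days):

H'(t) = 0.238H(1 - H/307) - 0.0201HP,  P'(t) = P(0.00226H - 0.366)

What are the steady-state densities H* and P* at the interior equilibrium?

From dP/dt = 0 with P > 0: 0.00226H* = 0.366, so H* = 162.
Substitute into dH/dt = 0: 0.238(1 - 162/307) = 0.0201P*.
The bracket is 0.472, giving P* = 0.112/0.0201 = 5.59.

H* ≈ 162, P* ≈ 5.59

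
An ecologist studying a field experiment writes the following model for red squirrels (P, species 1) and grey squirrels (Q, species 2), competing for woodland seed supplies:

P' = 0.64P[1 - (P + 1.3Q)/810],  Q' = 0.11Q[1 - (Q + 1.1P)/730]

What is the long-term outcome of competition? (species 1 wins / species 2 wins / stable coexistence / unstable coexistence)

Compare the nullcline intercepts: K1/α12 = 810/1.3 = 623 < K2 = 730; K2/α21 = 730/1.1 = 664 < K1 = 810.
Since both are reversed, neither can invade when rare; the interior point is a saddle.

unstable coexistence (outcome depends on initial conditions)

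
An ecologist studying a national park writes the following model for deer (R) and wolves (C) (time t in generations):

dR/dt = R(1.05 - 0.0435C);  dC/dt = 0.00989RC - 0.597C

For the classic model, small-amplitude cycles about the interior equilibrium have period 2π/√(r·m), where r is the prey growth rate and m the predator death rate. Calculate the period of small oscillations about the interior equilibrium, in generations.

T ≈ 7.94 generations

Here r = 1.05 and m = 0.597, so r·m = 0.627.
ω = √0.627 = 0.792 per generation, hence T = 2π/ω ≈ 7.94 generations.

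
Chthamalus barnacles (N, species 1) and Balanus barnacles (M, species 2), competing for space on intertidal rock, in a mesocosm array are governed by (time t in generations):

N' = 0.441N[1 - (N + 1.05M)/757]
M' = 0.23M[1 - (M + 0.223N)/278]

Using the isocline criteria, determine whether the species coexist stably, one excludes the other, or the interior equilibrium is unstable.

Compare the nullcline intercepts: K1/α12 = 757/1.05 = 721 > K2 = 278; K2/α21 = 278/0.223 = 1250 > K1 = 757.
Since both inequalities hold, each species can invade when rare, so the interior equilibrium is stable.

stable coexistence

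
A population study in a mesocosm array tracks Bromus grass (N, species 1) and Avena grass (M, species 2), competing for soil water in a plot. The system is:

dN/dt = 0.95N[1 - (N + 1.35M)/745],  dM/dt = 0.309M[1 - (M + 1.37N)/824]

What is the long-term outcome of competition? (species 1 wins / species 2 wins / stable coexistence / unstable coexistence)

Compare the nullcline intercepts: K1/α12 = 745/1.35 = 552 < K2 = 824; K2/α21 = 824/1.37 = 601 < K1 = 745.
Since both are reversed, neither can invade when rare; the interior point is a saddle.

unstable coexistence (outcome depends on initial conditions)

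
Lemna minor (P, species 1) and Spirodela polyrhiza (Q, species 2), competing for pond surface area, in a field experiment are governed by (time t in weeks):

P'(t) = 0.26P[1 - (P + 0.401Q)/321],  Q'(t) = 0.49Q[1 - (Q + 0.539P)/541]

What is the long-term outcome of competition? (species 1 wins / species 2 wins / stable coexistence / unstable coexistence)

stable coexistence

Compare the nullcline intercepts: K1/α12 = 321/0.401 = 800 > K2 = 541; K2/α21 = 541/0.539 = 1000 > K1 = 321.
Since both inequalities hold, each species can invade when rare, so the interior equilibrium is stable.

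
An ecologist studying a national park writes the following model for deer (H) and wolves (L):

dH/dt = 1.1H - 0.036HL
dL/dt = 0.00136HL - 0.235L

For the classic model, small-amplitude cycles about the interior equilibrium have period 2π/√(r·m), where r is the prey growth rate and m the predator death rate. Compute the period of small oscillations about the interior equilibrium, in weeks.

Here r = 1.1 and m = 0.235, so r·m = 0.259.
ω = √0.259 = 0.508 per week, hence T = 2π/ω ≈ 12.4 weeks.

T ≈ 12.4 weeks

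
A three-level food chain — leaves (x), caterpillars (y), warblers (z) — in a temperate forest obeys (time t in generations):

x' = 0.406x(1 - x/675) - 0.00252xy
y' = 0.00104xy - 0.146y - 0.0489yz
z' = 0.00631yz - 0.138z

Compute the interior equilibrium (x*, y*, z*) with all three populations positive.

x* ≈ 583, y* ≈ 21.9, z* ≈ 9.42

From dz/dt = 0: 0.00631y* = 0.138, so y* = 21.9.
From dx/dt = 0: 0.406(1 - x*/675) = 0.00252·21.9, giving x* = 675·(1 - 0.136) = 583.
From dy/dt = 0: 0.00104·583 - 0.146 = 0.0489z*, so z* = 0.461/0.0489 = 9.42.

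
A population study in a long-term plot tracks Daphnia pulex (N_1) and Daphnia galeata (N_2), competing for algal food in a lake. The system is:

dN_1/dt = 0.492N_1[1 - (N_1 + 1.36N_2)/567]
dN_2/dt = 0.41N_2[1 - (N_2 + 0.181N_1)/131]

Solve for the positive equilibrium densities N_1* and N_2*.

N_1* ≈ 516, N_2* ≈ 37.6

Setting both brackets to zero gives the nullclines N_1 + 1.36N_2 = 567 and 0.181N_1 + N_2 = 131.
Substituting N_2 = 131 - 0.181N_1 into the first: N_1(1 - 1.36·0.181) = 567 - 1.36·131.
So N_1* = 389/0.754 = 516, and then N_2* = 131 - 0.181·516 = 37.6.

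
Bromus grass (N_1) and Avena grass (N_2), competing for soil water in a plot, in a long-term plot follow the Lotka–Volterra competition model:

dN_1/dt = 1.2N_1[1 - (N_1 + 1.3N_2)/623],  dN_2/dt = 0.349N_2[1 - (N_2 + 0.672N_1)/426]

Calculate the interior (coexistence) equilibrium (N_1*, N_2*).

Setting both brackets to zero gives the nullclines N_1 + 1.3N_2 = 623 and 0.672N_1 + N_2 = 426.
Substituting N_2 = 426 - 0.672N_1 into the first: N_1(1 - 1.3·0.672) = 623 - 1.3·426.
So N_1* = 69.2/0.126 = 547, and then N_2* = 426 - 0.672·547 = 58.1.

N_1* ≈ 547, N_2* ≈ 58.1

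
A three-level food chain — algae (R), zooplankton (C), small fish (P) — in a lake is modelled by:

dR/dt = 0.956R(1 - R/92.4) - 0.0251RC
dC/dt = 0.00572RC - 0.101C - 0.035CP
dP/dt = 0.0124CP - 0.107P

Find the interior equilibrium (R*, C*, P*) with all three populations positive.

From dP/dt = 0: 0.0124C* = 0.107, so C* = 8.63.
From dR/dt = 0: 0.956(1 - R*/92.4) = 0.0251·8.63, giving R* = 92.4·(1 - 0.227) = 71.5.
From dC/dt = 0: 0.00572·71.5 - 0.101 = 0.035P*, so P* = 0.308/0.035 = 8.79.

R* ≈ 71.5, C* ≈ 8.63, P* ≈ 8.79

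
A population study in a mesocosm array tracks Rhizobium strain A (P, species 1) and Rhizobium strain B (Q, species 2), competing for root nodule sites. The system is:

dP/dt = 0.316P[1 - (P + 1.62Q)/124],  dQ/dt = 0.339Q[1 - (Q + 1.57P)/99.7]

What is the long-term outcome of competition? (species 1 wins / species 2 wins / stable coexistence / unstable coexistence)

unstable coexistence (outcome depends on initial conditions)

Compare the nullcline intercepts: K1/α12 = 124/1.62 = 76.5 < K2 = 99.7; K2/α21 = 99.7/1.57 = 63.5 < K1 = 124.
Since both are reversed, neither can invade when rare; the interior point is a saddle.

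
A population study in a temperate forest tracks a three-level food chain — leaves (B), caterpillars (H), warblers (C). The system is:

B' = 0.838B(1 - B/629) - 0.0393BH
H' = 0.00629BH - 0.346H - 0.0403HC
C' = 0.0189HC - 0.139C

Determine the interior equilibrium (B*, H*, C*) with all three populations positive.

B* ≈ 412, H* ≈ 7.35, C* ≈ 55.7

From dC/dt = 0: 0.0189H* = 0.139, so H* = 7.35.
From dB/dt = 0: 0.838(1 - B*/629) = 0.0393·7.35, giving B* = 629·(1 - 0.345) = 412.
From dH/dt = 0: 0.00629·412 - 0.346 = 0.0403C*, so C* = 2.25/0.0403 = 55.7.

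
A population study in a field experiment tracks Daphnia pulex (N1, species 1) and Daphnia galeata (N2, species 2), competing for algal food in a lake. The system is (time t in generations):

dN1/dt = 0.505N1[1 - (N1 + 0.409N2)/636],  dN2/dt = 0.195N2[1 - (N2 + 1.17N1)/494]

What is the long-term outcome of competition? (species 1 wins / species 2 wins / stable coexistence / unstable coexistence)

species 1 excludes species 2

Compare the nullcline intercepts: K1/α12 = 636/0.409 = 1560 > K2 = 494; K2/α21 = 494/1.17 = 422 < K1 = 636.
Since the inequalities point opposite ways, species 1 can invade but species 2 cannot.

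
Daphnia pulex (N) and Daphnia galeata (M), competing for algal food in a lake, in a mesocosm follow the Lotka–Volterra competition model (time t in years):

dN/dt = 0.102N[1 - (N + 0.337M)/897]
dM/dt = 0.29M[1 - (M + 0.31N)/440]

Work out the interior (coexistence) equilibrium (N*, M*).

N* ≈ 836, M* ≈ 181

Setting both brackets to zero gives the nullclines N + 0.337M = 897 and 0.31N + M = 440.
Substituting M = 440 - 0.31N into the first: N(1 - 0.337·0.31) = 897 - 0.337·440.
So N* = 749/0.896 = 836, and then M* = 440 - 0.31·836 = 181.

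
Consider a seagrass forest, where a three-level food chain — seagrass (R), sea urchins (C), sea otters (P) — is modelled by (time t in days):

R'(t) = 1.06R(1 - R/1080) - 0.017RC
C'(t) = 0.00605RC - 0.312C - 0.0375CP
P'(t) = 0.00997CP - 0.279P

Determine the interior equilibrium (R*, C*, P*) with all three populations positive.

From dP/dt = 0: 0.00997C* = 0.279, so C* = 28.
From dR/dt = 0: 1.06(1 - R*/1080) = 0.017·28, giving R* = 1080·(1 - 0.449) = 595.
From dC/dt = 0: 0.00605·595 - 0.312 = 0.0375P*, so P* = 3.29/0.0375 = 87.7.

R* ≈ 595, C* ≈ 28, P* ≈ 87.7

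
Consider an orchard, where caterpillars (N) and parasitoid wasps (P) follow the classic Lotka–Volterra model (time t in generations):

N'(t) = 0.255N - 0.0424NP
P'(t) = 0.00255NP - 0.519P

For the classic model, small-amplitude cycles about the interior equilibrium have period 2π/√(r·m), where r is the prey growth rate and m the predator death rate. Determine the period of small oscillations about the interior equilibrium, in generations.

Here r = 0.255 and m = 0.519, so r·m = 0.132.
ω = √0.132 = 0.364 per generation, hence T = 2π/ω ≈ 17.3 generations.

T ≈ 17.3 generations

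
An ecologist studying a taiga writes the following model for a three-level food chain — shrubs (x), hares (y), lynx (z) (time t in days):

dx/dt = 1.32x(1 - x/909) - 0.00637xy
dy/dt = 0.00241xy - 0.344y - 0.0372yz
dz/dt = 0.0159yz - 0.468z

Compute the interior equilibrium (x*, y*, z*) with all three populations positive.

From dz/dt = 0: 0.0159y* = 0.468, so y* = 29.4.
From dx/dt = 0: 1.32(1 - x*/909) = 0.00637·29.4, giving x* = 909·(1 - 0.142) = 780.
From dy/dt = 0: 0.00241·780 - 0.344 = 0.0372z*, so z* = 1.54/0.0372 = 41.3.

x* ≈ 780, y* ≈ 29.4, z* ≈ 41.3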